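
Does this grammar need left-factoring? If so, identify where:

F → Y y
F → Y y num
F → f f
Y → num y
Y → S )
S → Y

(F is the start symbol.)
Left-factoring is needed when two productions for the same non-terminal
share a common prefix on the right-hand side.

Productions for F:
  F → Y y
  F → Y y num
  F → f f
Productions for Y:
  Y → num y
  Y → S )

Found common prefix 'Y y' in productions for F

Answer: Yes, F has productions with common prefix 'Y y'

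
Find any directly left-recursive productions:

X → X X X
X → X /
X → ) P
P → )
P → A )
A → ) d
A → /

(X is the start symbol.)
Direct left recursion occurs when N → N α for some non-terminal N (the right-hand side begins with the left-hand side itself).

X → X X X: LEFT RECURSIVE (starts with X)
X → X /: LEFT RECURSIVE (starts with X)
X → ) P: starts with ')'
P → ): starts with ')'
P → A ): starts with A
A → ) d: starts with ')'
A → /: starts with '/'

The grammar has direct left recursion on: X.

Answer: Yes, X is left-recursive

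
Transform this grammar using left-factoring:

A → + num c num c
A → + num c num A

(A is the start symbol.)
A → + num c num A'
A' → c
A' → A

Left-factoring transforms A → αβ₁ | αβ₂ into A → αA' and A' → β₁ | β₂
(α is the longest common prefix among the alternatives). Repeat until
no nonterminal has two alternatives with a common prefix.

Round 1: A has alternatives sharing prefix '+ num c num'. Introduce A': A → + num c num A'
  Add: A' → c
  Add: A' → A

No remaining common prefixes — done.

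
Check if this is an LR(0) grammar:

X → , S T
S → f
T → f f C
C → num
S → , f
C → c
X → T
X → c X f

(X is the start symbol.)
Yes, the grammar is LR(0)

A grammar is LR(0) if no state in the canonical LR(0) collection has:
  - both a shift item (dot before a terminal) and a complete item (shift-reduce conflict), or
  - two or more complete items (reduce-reduce conflict; the accept item [X' → X .] counts as a complete item here).

Augment with X' → X and build the canonical LR(0) collection (I0 = CLOSURE({[X' → . X]}), then GOTO on every symbol after a dot until no new states appear). It has 17 states:
  I0: { [T → . f f C], [X → . , S T], [X → . T], [X → . c X f], [X' → . X] }  — shift
  I1: { [S → . , f], [S → . f], [X → , . S T] }  — shift
  I2: { [X → T .] }  — reduce
  I3: { [X' → X .] }  — accept
  I4: { [T → . f f C], [X → . , S T], [X → . T], [X → . c X f], [X → c . X f] }  — shift
  I5: { [T → f . f C] }  — shift
  I6: { [C → . c], [C → . num], [T → f f . C] }  — shift
  I7: { [T → f f C .] }  — reduce
  I8: { [C → c .] }  — reduce
  I9: { [C → num .] }  — reduce
  I10: { [X → c X . f] }  — shift
  I11: { [X → c X f .] }  — reduce
  I12: { [S → , . f] }  — shift
  I13: { [T → . f f C], [X → , S . T] }  — shift
  I14: { [S → f .] }  — reduce
  I15: { [X → , S T .] }  — reduce
  I16: { [S → , f .] }  — reduce

Every state is either a pure shift/goto state or contains exactly one complete item and nothing to shift — no conflicts. The grammar is LR(0).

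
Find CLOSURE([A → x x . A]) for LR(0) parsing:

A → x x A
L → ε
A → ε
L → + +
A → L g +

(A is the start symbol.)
Start with: [A → x x . A]
  [A → x x . A] has the dot before A: add [A → . x x A], [A → .], [A → . L g +]
  [A → . L g +] has the dot before L: add [L → .], [L → . + +]
No further items can be added.

CLOSURE = { [A → . L g +], [A → . x x A], [A → .], [A → x x . A], [L → . + +], [L → .] }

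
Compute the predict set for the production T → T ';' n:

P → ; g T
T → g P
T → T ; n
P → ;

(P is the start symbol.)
{ 'g' }

PREDICT(T → T ';' n) = (FIRST(RHS) \ {ε}) ∪ (FOLLOW(T) if ε ∈ FIRST(RHS), i.e. RHS ⇒* ε)
FIRST(T) = { 'g' }
FIRST(T ';' n) = { 'g' }
ε ∉ FIRST(T ';' n), so FOLLOW(T) is not added.
PREDICT(T → T ';' n) = { 'g' }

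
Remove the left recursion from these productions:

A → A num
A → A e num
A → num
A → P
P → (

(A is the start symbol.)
A → num A'
A → P A'
A' → num A'
A' → e num A'
A' → ε
P → (

A is directly left-recursive. The standard transformation for
  A → A α₁ | ... | A α_m | β₁ | ... | β_n
is
  A  → β₁ A' | ... | β_n A'
  A' → α₁ A' | ... | α_m A' | ε

A → num becomes A → num A'
A → P becomes A → P A'
A → A num becomes A' → num A'
A → A e num becomes A' → e num A'
Add A' → ε

Productions for other non-terminals are unchanged:
  P → (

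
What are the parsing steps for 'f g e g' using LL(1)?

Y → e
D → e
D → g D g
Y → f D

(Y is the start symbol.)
LL(1) parsing maintains a stack (initially the start symbol over $) and the input. At each step: if the stack top is a terminal, match it against the current input token; if it is a non-terminal N, replace it with the RHS of M[N, lookahead] (the unique production whose predict set contains the lookahead).

Stack is shown with the top on the left.

Stack    Input      Action
--------------------------
Y $      f g e g $  output Y → f D
f D $    f g e g $  match 'f'
D $      g e g $    output D → g D g
g D g $  g e g $    match 'g'
D g $    e g $      output D → e
e g $    e g $      match 'e'
g $      g $        match 'g'
$        $          accept

The string is accepted.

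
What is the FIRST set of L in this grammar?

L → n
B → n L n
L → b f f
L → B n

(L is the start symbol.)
{ 'b', 'n' }

To compute FIRST(L), examine every production with L on the left-hand side, reading each right-hand side left to right until a non-nullable symbol is reached.

FIRST sets of the other non-terminals involved (by the same procedure, iterated to a fixed point):
  FIRST(B) = { 'n' }

From L → n:
  - n is a terminal: add 'n' and stop
From L → b f f:
  - b is a terminal: add 'b' and stop
From L → B n:
  - B is a non-terminal: add FIRST(B) \ {ε} = { 'n' }
    B is not nullable, so stop

Collecting: FIRST(L) = { 'b', 'n' }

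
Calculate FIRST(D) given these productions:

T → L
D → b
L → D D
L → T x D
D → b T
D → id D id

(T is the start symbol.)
To compute FIRST(D), examine every production with D on the left-hand side, reading each right-hand side left to right until a non-nullable symbol is reached.

From D → b:
  - b is a terminal: add 'b' and stop
From D → b T:
  - b is a terminal: add 'b' and stop
From D → id D id:
  - id is a terminal: add 'id' and stop

Collecting: FIRST(D) = { 'b', 'id' }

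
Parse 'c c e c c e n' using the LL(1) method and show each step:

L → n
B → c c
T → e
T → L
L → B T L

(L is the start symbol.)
LL(1) parsing maintains a stack (initially the start symbol over $) and the input. At each step: if the stack top is a terminal, match it against the current input token; if it is a non-terminal N, replace it with the RHS of M[N, lookahead] (the unique production whose predict set contains the lookahead).

Stack is shown with the top on the left.

Stack      Input            Action
----------------------------------
L $        c c e c c e n $  output L → B T L
B T L $    c c e c c e n $  output B → c c
c c T L $  c c e c c e n $  match 'c'
c T L $    c e c c e n $    match 'c'
T L $      e c c e n $      output T → e
e L $      e c c e n $      match 'e'
L $        c c e n $        output L → B T L
B T L $    c c e n $        output B → c c
c c T L $  c c e n $        match 'c'
c T L $    c e n $          match 'c'
T L $      e n $            output T → e
e L $      e n $            match 'e'
L $        n $              output L → n
n $        n $              match 'n'
$          $                accept

The string is accepted.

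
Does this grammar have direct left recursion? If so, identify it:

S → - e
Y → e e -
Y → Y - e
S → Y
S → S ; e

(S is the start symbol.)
Yes, Y, S are left-recursive

Direct left recursion occurs when N → N α for some non-terminal N (the right-hand side begins with the left-hand side itself).

S → - e: starts with '-'
Y → e e -: starts with e
Y → Y - e: LEFT RECURSIVE (starts with Y)
S → Y: starts with Y
S → S ; e: LEFT RECURSIVE (starts with S)

The grammar has direct left recursion on: Y, S.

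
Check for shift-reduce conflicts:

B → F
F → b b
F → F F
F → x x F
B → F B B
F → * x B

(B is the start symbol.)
A shift-reduce conflict occurs when an LR(0) state has both:
  - a complete (reduce) item [A → α .] (dot at the end), and
  - a shift item [B → β . c γ] (dot before a terminal).

Augment with B' → B and build the canonical LR(0) collection (I0 = CLOSURE({[B' → . B]}), then GOTO on every symbol after a dot until no new states appear). It has 15 states:
  I0: { [B → . F B B], [B → . F], [B' → . B], [F → . * x B], [F → . F F], [F → . b b], [F → . x x F] }  — shift
  I1: { [F → * . x B] }  — shift
  I2: { [B' → B .] }  — accept
  I3: { [B → . F B B], [B → . F], [B → F . B B], [B → F .], [F → . * x B], [F → . F F], [F → . b b], [F → . x x F], [F → F . F] }  — shift, reduce
  I4: { [F → b . b] }  — shift
  I5: { [F → x . x F] }  — shift
  I6: { [F → . * x B], [F → . F F], [F → . b b], [F → . x x F], [F → x x . F] }  — shift
  I7: { [F → . * x B], [F → . F F], [F → . b b], [F → . x x F], [F → F . F], [F → x x F .] }  — shift, reduce
  I8: { [F → . * x B], [F → . F F], [F → . b b], [F → . x x F], [F → F . F], [F → F F .] }  — shift, reduce
  I9: { [F → b b .] }  — reduce
  I10: { [B → . F B B], [B → . F], [B → F B . B], [F → . * x B], [F → . F F], [F → . b b], [F → . x x F] }  — shift
  I11: { [B → . F B B], [B → . F], [B → F . B B], [B → F .], [F → . * x B], [F → . F F], [F → . b b], [F → . x x F], [F → F . F], [F → F F .] }  — shift, 2 reduces
  I12: { [B → F B B .] }  — reduce
  I13: { [B → . F B B], [B → . F], [F → * x . B], [F → . * x B], [F → . F F], [F → . b b], [F → . x x F] }  — shift
  I14: { [F → * x B .] }  — reduce

I3 contains reduce item [B → F .] and shift items [F → . * x B], [F → . b b], [F → . x x F] — shift-reduce conflict.
I7 contains reduce item [F → x x F .] and shift items [F → . * x B], [F → . b b], [F → . x x F] — shift-reduce conflict.
I8 contains reduce item [F → F F .] and shift items [F → . * x B], [F → . b b], [F → . x x F] — shift-reduce conflict.
I11 contains reduce items [B → F .], [F → F F .] and shift items [F → . * x B], [F → . b b], [F → . x x F] — shift-reduce conflict.

Answer: Yes — I3: [B → F .] vs [F → . * x B]; I7: [F → x x F .] vs [F → . * x B]; I8: [F → F F .] vs [F → . * x B]; I11: [B → F .] vs [F → . * x B]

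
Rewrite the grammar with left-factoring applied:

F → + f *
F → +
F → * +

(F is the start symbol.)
F → + F'
F' → f *
F' → ε
F → * +

Left-factoring transforms A → αβ₁ | αβ₂ into A → αA' and A' → β₁ | β₂
(α is the longest common prefix among the alternatives). Repeat until
no nonterminal has two alternatives with a common prefix.

Round 1: F has alternatives sharing prefix '+'. Introduce F': F → + F'
  Add: F' → f *
  Add: F' → ε

No remaining common prefixes — done.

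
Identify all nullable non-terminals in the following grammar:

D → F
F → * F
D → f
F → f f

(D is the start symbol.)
None

A non-terminal is nullable if it can derive ε (the empty string): either it has an ε-production, or it has a production whose right-hand side consists entirely of nullable non-terminals.

There are no ε-productions, so no non-terminal can derive ε.
No non-terminals are nullable.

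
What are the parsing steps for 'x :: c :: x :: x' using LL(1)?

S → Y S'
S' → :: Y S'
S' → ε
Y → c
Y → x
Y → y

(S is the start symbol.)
LL(1) parsing maintains a stack (initially the start symbol over $) and the input. At each step: if the stack top is a terminal, match it against the current input token; if it is a non-terminal N, replace it with the RHS of M[N, lookahead] (the unique production whose predict set contains the lookahead).

Stack is shown with the top on the left.

Stack      Input               Action
-------------------------------------
S $        x :: c :: x :: x $  output S → Y S'
Y S' $     x :: c :: x :: x $  output Y → x
x S' $     x :: c :: x :: x $  match 'x'
S' $       :: c :: x :: x $    output S' → :: Y S'
:: Y S' $  :: c :: x :: x $    match '::'
Y S' $     c :: x :: x $       output Y → c
c S' $     c :: x :: x $       match 'c'
S' $       :: x :: x $         output S' → :: Y S'
:: Y S' $  :: x :: x $         match '::'
Y S' $     x :: x $            output Y → x
x S' $     x :: x $            match 'x'
S' $       :: x $              output S' → :: Y S'
:: Y S' $  :: x $              match '::'
Y S' $     x $                 output Y → x
x S' $     x $                 match 'x'
S' $       $                   output S' → ε
$          $                   accept

The string is accepted.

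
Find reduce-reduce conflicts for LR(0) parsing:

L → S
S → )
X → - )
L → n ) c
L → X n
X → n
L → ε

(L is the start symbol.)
A reduce-reduce conflict occurs when an LR(0) state has two complete items [A → α .] and [B → β .] — both call for a reduction, and with no lookahead the parser cannot choose between them.

Augment with L' → L and build the canonical LR(0) collection (I0 = CLOSURE({[L' → . L]}), then GOTO on every symbol after a dot until no new states appear). It has 11 states:
  I0: { [L → . S], [L → . X n], [L → . n ) c], [L → .], [L' → . L], [S → . )], [X → . - )], [X → . n] }  — shift, reduce
  I1: { [S → ) .] }  — reduce
  I2: { [X → - . )] }  — shift
  I3: { [L' → L .] }  — accept
  I4: { [L → S .] }  — reduce
  I5: { [L → X . n] }  — shift
  I6: { [L → n . ) c], [X → n .] }  — shift, reduce
  I7: { [L → n ) . c] }  — shift
  I8: { [L → n ) c .] }  — reduce
  I9: { [L → X n .] }  — reduce
  I10: { [X → - ) .] }  — reduce

No state contains more than one complete item.

Answer: No reduce-reduce conflicts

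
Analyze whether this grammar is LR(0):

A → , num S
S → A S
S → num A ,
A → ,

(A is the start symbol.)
No. Shift-reduce conflict between [A → , .] and [A → , . num S]

A grammar is LR(0) if no state in the canonical LR(0) collection has:
  - both a shift item (dot before a terminal) and a complete item (shift-reduce conflict), or
  - two or more complete items (reduce-reduce conflict; the accept item [A' → A .] counts as a complete item here).

Augment with A' → A and build the canonical LR(0) collection (I0 = CLOSURE({[A' → . A]}), then GOTO on every symbol after a dot until no new states appear). It has 10 states:
  I0: { [A → . , num S], [A → . ,], [A' → . A] }  — shift
  I1: { [A → , . num S], [A → , .] }  — shift, reduce
  I2: { [A' → A .] }  — accept
  I3: { [A → , num . S], [A → . , num S], [A → . ,], [S → . A S], [S → . num A ,] }  — shift
  I4: { [A → . , num S], [A → . ,], [S → . A S], [S → . num A ,], [S → A . S] }  — shift
  I5: { [A → , num S .] }  — reduce
  I6: { [A → . , num S], [A → . ,], [S → num . A ,] }  — shift
  I7: { [S → num A . ,] }  — shift
  I8: { [S → num A , .] }  — reduce
  I9: { [S → A S .] }  — reduce

Conflict in state I1:
  Shift-reduce conflict between [A → , .] and [A → , . num S]
So the grammar is NOT LR(0).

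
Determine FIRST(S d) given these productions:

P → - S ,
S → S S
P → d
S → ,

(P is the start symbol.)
FIRST sets of the non-terminals involved (from the grammar, by fixed-point iteration):
  FIRST(S) = { ',' }

To compute FIRST(S d), process the symbols left to right:
Symbol S is a non-terminal. Add FIRST(S) \ {ε} = { ',' }
S is not nullable (ε ∉ FIRST(S)), so stop here.
FIRST(S d) = { ',' }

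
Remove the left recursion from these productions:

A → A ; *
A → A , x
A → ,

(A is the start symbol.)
A is directly left-recursive. The standard transformation for
  A → A α₁ | ... | A α_m | β₁ | ... | β_n
is
  A  → β₁ A' | ... | β_n A'
  A' → α₁ A' | ... | α_m A' | ε

A → , becomes A → , A'
A → A ; * becomes A' → ; * A'
A → A , x becomes A' → , x A'
Add A' → ε

Resulting grammar:
A → , A'
A' → ; * A'
A' → , x A'
A' → ε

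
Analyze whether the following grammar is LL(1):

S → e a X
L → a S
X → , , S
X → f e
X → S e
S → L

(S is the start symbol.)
Yes, the grammar is LL(1).

A grammar is LL(1) if for each non-terminal N with multiple productions, the predict sets of those productions are pairwise disjoint, where PREDICT(N → α) = (FIRST(α) \ {ε}) ∪ (FOLLOW(N) if α ⇒* ε).

Relevant sets:
  FIRST(L) = { 'a' }
  FIRST(S) = { 'a', 'e' }

For S:
  PREDICT(S → e a X) = { 'e' }
  PREDICT(S → L) = { 'a' }
For X:
  PREDICT(X → ',' ',' S) = { ',' }
  PREDICT(X → f e) = { 'f' }
  PREDICT(X → S e) = { 'a', 'e' }
L has a single production, so nothing to check there.

All predict sets are disjoint. The grammar IS LL(1).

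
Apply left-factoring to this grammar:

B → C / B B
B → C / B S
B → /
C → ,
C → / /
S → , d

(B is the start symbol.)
Left-factoring transforms A → αβ₁ | αβ₂ into A → αA' and A' → β₁ | β₂
(α is the longest common prefix among the alternatives). Repeat until
no nonterminal has two alternatives with a common prefix.

Round 1: B has alternatives sharing prefix 'C / B'. Introduce B': B → C / B B'
  Add: B' → B
  Add: B' → S

No remaining common prefixes — done.

Resulting grammar:
B → C / B B'
B' → B
B' → S
B → /
C → ,
C → / /
S → , d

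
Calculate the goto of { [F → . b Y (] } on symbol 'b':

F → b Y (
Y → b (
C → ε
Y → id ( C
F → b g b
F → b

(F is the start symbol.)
{ [F → b . Y (], [Y → . b (], [Y → . id ( C] }

GOTO(I, 'b') = CLOSURE({ [A → αX.β] : [A → α.Xβ] ∈ I, X = 'b' })

Items with dot before 'b', with the dot advanced:
  [F → . b Y (] → [F → b . Y (]
Closure of the advanced items:
  [F → b . Y (] has the dot before Y: add [Y → . b (], [Y → . id ( C]

GOTO = { [F → b . Y (], [Y → . b (], [Y → . id ( C] }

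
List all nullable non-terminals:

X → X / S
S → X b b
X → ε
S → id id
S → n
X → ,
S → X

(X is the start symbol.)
{ 'S', 'X' }

A non-terminal is nullable if it can derive ε (the empty string): either it has an ε-production, or it has a production whose right-hand side consists entirely of nullable non-terminals.

ε-productions: X → ε
So X is immediately nullable.
S → X: every symbol on the right is nullable, so S is nullable too.
Every non-terminal is now nullable.
Nullable = { 'S', 'X' }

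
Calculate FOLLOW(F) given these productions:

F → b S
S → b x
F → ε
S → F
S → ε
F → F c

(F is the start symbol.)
{ $, 'c' }

To compute FOLLOW(F), find every occurrence of F on a right-hand side N → α F β: add FIRST(β) \ {ε}, and if β is empty or nullable also add FOLLOW(N). Iterate to a fixed point.

F is the start symbol, so $ ∈ FOLLOW(F).
In S → F: F is at the end, add FOLLOW(S)
In F → F c: F is followed by c, add FIRST(c) \ {ε} = { 'c' }

The FOLLOW sets referred to above (computed the same way, to a fixed point):
  FOLLOW(S) = { $, 'c' }

Taking the union: FOLLOW(F) = { $, 'c' }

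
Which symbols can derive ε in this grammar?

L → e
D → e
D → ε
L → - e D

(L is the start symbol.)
{ 'D' }

ε-productions: D → ε
So D is immediately nullable.
No further non-terminal can be added: every production for the remaining non-terminals contains a terminal or a non-nullable non-terminal.
Nullable = { 'D' }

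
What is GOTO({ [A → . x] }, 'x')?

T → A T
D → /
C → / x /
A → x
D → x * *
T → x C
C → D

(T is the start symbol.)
{ [A → x .] }

GOTO(I, 'x') = CLOSURE({ [A → αX.β] : [A → α.Xβ] ∈ I, X = 'x' })

Items with dot before 'x', with the dot advanced:
  [A → . x] → [A → x .]
Closure adds nothing (no advanced item has the dot before a non-terminal).

GOTO = { [A → x .] }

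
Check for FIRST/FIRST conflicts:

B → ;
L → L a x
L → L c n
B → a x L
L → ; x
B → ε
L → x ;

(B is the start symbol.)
Yes. L → L a x / L → L c n on { ';', 'x' }; L → L a x / L → ';' x on { ';' }; L → L a x / L → x ';' on { 'x' }; L → L c n / L → ';' x on { ';' }; L → L c n / L → x ';' on { 'x' }

A FIRST/FIRST conflict occurs when two productions N → α and N → β for the same non-terminal have FIRST(α) ∩ FIRST(β) ≠ ∅ (with ε ∈ FIRST of a nullable right-hand side, so two nullable alternatives also conflict).

FIRST sets of the non-terminals at (or reachable through a nullable prefix from) the front of some alternative:
  FIRST(L) = { ';', 'x' }

Productions for B:
  B → ;: FIRST = { ';' }
  B → a x L: FIRST = { 'a' }
  B → ε: FIRST = { ε }
Productions for L:
  L → L a x: FIRST = { ';', 'x' }
  L → L c n: FIRST = { ';', 'x' }
  L → ; x: FIRST = { ';' }
  L → x ;: FIRST = { 'x' }

Conflict for L: L → L a x and L → L c n
  Overlap: { ';', 'x' }
Conflict for L: L → L a x and L → ; x
  Overlap: { ';' }
Conflict for L: L → L a x and L → x ;
  Overlap: { 'x' }
Conflict for L: L → L c n and L → ; x
  Overlap: { ';' }
Conflict for L: L → L c n and L → x ;
  Overlap: { 'x' }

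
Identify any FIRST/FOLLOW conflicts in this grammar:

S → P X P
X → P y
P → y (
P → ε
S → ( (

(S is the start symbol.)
A FIRST/FOLLOW conflict occurs when a non-terminal N has a nullable alternative N → β (β ⇒* ε) and another alternative N → α with FIRST(α) ∩ FOLLOW(N) ≠ ∅: on such a lookahead the parser cannot decide between expanding α and letting N vanish via β.

Nullable non-terminals: P.

P: nullable alternative(s) P → ε; FOLLOW(P) = { $, 'y' }
  P → y (: FIRST \ {ε} = { 'y' } — overlaps FOLLOW(P) on { 'y' }: CONFLICT
  P → ε: FIRST \ {ε} = { } — this is the only nullable alternative, skip

S, X have no nullable alternative, so no FIRST/FOLLOW check is needed there.

So the grammar has 1 FIRST/FOLLOW conflict (marked CONFLICT above).

Answer: Yes. P → y '(' with FOLLOW(P) on { 'y' }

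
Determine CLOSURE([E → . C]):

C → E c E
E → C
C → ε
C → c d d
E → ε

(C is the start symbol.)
To compute CLOSURE, for each item [A → α.Bβ] where B is a non-terminal, add [B → .γ] for all productions B → γ; repeat for the newly added items until nothing changes.

Start with: [E → . C]
  [E → . C] has the dot before C: add [C → . E c E], [C → .], [C → . c d d]
  [C → . E c E] has the dot before E: add [E → .]
No further items can be added.

CLOSURE = { [C → . E c E], [C → . c d d], [C → .], [E → . C], [E → .] }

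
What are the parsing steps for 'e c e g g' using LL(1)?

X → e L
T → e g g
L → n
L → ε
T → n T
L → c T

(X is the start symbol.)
LL(1) parsing maintains a stack (initially the start symbol over $) and the input. At each step: if the stack top is a terminal, match it against the current input token; if it is a non-terminal N, replace it with the RHS of M[N, lookahead] (the unique production whose predict set contains the lookahead).

Stack is shown with the top on the left.

Stack    Input        Action
----------------------------
X $      e c e g g $  output X → e L
e L $    e c e g g $  match 'e'
L $      c e g g $    output L → c T
c T $    c e g g $    match 'c'
T $      e g g $      output T → e g g
e g g $  e g g $      match 'e'
g g $    g g $        match 'g'
g $      g $          match 'g'
$        $            accept

The string is accepted.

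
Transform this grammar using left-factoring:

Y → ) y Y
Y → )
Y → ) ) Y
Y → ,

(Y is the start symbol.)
Left-factoring transforms A → αβ₁ | αβ₂ into A → αA' and A' → β₁ | β₂
(α is the longest common prefix among the alternatives). Repeat until
no nonterminal has two alternatives with a common prefix.

Round 1: Y has alternatives sharing prefix ')'. Introduce Y': Y → ) Y'
  Add: Y' → y Y
  Add: Y' → ε
  Add: Y' → ) Y

No remaining common prefixes — done.

Resulting grammar:
Y → ) Y'
Y' → y Y
Y' → ε
Y' → ) Y
Y → ,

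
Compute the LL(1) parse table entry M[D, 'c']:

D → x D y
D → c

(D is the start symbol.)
To find M[D, 'c'], we find productions for D where 'c' is in the predict set (PREDICT(N → α) = (FIRST(α) \ {ε}) ∪ (FOLLOW(N) if α ⇒* ε)).

D → x D y: PREDICT = { 'x' }
D → c: PREDICT = { 'c' }
  'c' is in predict set, so this production goes in M[D, 'c']

M[D, 'c'] = D → c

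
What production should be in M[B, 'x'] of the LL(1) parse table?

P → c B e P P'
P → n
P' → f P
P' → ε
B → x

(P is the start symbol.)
To find M[B, 'x'], we find productions for B where 'x' is in the predict set (PREDICT(N → α) = (FIRST(α) \ {ε}) ∪ (FOLLOW(N) if α ⇒* ε)).

B → x: PREDICT = { 'x' }
  'x' is in predict set, so this production goes in M[B, 'x']

M[B, 'x'] = B → x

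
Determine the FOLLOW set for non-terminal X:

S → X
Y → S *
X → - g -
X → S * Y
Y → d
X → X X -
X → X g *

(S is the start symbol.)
In S → X: X is at the end, add FOLLOW(S)
In X → X X -: X is followed by X '-', add FIRST(X '-') \ {ε} = { '-' }
In X → X X -: X is followed by '-', add FIRST('-') \ {ε} = { '-' }
In X → X g *: X is followed by g '*', add FIRST(g '*') \ {ε} = { 'g' }

The FOLLOW sets referred to above (computed the same way, to a fixed point):
  FOLLOW(S) = { $, '*' }

Taking the union: FOLLOW(X) = { $, '*', '-', 'g' }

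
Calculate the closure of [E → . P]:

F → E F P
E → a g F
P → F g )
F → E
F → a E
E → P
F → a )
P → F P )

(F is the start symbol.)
Start with: [E → . P]
  [E → . P] has the dot before P: add [P → . F g )], [P → . F P )]
  [P → . F g )] has the dot before F: add [F → . E F P], [F → . E], [F → . a E], [F → . a )]
  [F → . E F P] has the dot before E: add [E → . a g F]
No further items can be added.

CLOSURE = { [E → . P], [E → . a g F], [F → . E F P], [F → . E], [F → . a )], [F → . a E], [P → . F P )], [P → . F g )] }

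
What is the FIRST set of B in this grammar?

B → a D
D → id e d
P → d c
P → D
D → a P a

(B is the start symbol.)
{ 'a' }

To compute FIRST(B), examine every production with B on the left-hand side, reading each right-hand side left to right until a non-nullable symbol is reached.

From B → a D:
  - a is a terminal: add 'a' and stop

Collecting: FIRST(B) = { 'a' }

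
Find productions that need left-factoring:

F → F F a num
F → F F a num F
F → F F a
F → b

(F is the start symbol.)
Left-factoring is needed when two productions for the same non-terminal
share a common prefix on the right-hand side.

Productions for F:
  F → F F a num
  F → F F a num F
  F → F F a
  F → b

Found common prefix 'F F a' in productions for F

Answer: Yes, F has productions with common prefix 'F F a'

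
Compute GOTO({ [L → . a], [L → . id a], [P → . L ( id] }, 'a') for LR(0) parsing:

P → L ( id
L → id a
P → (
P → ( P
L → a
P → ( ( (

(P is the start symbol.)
{ [L → a .] }

GOTO(I, 'a') = CLOSURE({ [A → αX.β] : [A → α.Xβ] ∈ I, X = 'a' })

Items with dot before 'a', with the dot advanced:
  [L → . a] → [L → a .]
Closure adds nothing (no advanced item has the dot before a non-terminal).

GOTO = { [L → a .] }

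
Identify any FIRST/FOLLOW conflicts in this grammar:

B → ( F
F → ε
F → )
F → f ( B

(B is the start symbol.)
No FIRST/FOLLOW conflicts.

Nullable non-terminals: F.

F: nullable alternative(s) F → ε; FOLLOW(F) = { $ }
  F → ε: FIRST \ {ε} = { } — this is the only nullable alternative, skip
  F → ): FIRST \ {ε} = { ')' } — disjoint from FOLLOW(F)
  F → f ( B: FIRST \ {ε} = { 'f' } — disjoint from FOLLOW(F)

B has no nullable alternative, so no FIRST/FOLLOW check is needed there.

No FIRST/FOLLOW conflicts found.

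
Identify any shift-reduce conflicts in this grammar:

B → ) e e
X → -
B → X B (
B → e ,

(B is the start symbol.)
A shift-reduce conflict occurs when an LR(0) state has both:
  - a complete (reduce) item [A → α .] (dot at the end), and
  - a shift item [B → β . c γ] (dot before a terminal).

Augment with B' → B and build the canonical LR(0) collection (I0 = CLOSURE({[B' → . B]}), then GOTO on every symbol after a dot until no new states appear). It has 11 states:
  I0: { [B → . ) e e], [B → . X B (], [B → . e ,], [B' → . B], [X → . -] }  — shift
  I1: { [B → ) . e e] }  — shift
  I2: { [X → - .] }  — reduce
  I3: { [B' → B .] }  — accept
  I4: { [B → . ) e e], [B → . X B (], [B → . e ,], [B → X . B (], [X → . -] }  — shift
  I5: { [B → e . ,] }  — shift
  I6: { [B → e , .] }  — reduce
  I7: { [B → X B . (] }  — shift
  I8: { [B → X B ( .] }  — reduce
  I9: { [B → ) e . e] }  — shift
  I10: { [B → ) e e .] }  — reduce

No state contains both a complete item and a shift item.

Answer: No shift-reduce conflicts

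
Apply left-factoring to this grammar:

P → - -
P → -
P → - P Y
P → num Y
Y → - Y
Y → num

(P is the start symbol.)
Left-factoring transforms A → αβ₁ | αβ₂ into A → αA' and A' → β₁ | β₂
(α is the longest common prefix among the alternatives). Repeat until
no nonterminal has two alternatives with a common prefix.

Round 1: P has alternatives sharing prefix '-'. Introduce P': P → - P'
  Add: P' → -
  Add: P' → ε
  Add: P' → P Y

No remaining common prefixes — done.

Resulting grammar:
P → - P'
P' → -
P' → ε
P' → P Y
P → num Y
Y → - Y
Y → num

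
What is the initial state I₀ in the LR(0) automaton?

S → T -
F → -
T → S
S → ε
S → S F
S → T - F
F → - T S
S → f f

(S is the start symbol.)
{ [S → . S F], [S → . T - F], [S → . T -], [S → . f f], [S → .], [S' → . S], [T → . S] }

First, augment the grammar with S' → S
I₀ = CLOSURE({ [S' → . S] }):
  [S' → . S] has the dot before S: add [S → . T -], [S → .], [S → . S F], [S → . T - F], [S → . f f]
  [S → . T -] has the dot before T: add [T → . S]
No further items can be added.

I₀ = { [S → . S F], [S → . T - F], [S → . T -], [S → . f f], [S → .], [S' → . S], [T → . S] }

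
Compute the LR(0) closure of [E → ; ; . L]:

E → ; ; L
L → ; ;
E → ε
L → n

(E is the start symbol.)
{ [E → ; ; . L], [L → . ; ;], [L → . n] }

To compute CLOSURE, for each item [A → α.Bβ] where B is a non-terminal, add [B → .γ] for all productions B → γ; repeat for the newly added items until nothing changes.

Start with: [E → ; ; . L]
  [E → ; ; . L] has the dot before L: add [L → . ; ;], [L → . n]
No further items can be added.

CLOSURE = { [E → ; ; . L], [L → . ; ;], [L → . n] }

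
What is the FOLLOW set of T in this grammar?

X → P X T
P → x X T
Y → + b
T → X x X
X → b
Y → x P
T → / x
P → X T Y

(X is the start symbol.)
In X → P X T: T is at the end, add FOLLOW(X)
In P → x X T: T is at the end, add FOLLOW(P)
In P → X T Y: T is followed by Y, add FIRST(Y) \ {ε} = { '+', 'x' }

The FOLLOW sets referred to above (computed the same way, to a fixed point):
  FOLLOW(X) = { $, '+', '/', 'b', 'x' }
  FOLLOW(P) = { 'b', 'x' }

Taking the union: FOLLOW(T) = { $, '+', '/', 'b', 'x' }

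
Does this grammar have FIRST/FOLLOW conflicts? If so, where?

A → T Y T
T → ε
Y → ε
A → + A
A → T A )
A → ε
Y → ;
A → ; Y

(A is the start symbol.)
Yes. A → T A ')' with FOLLOW(A) on { ')' }

A FIRST/FOLLOW conflict occurs when a non-terminal N has a nullable alternative N → β (β ⇒* ε) and another alternative N → α with FIRST(α) ∩ FOLLOW(N) ≠ ∅: on such a lookahead the parser cannot decide between expanding α and letting N vanish via β.

Nullable non-terminals: A, T, Y.
FIRST sets used below: FIRST(T) = { ε }, FIRST(Y) = { ';', ε }, FIRST(A) = { ')', '+', ';', ε }

A: nullable alternative(s) A → T Y T, A → ε; FOLLOW(A) = { $, ')' }
  A → T Y T: FIRST \ {ε} = { ';' } — disjoint from FOLLOW(A)
  A → + A: FIRST \ {ε} = { '+' } — disjoint from FOLLOW(A)
  A → T A ): FIRST \ {ε} = { ')', '+', ';' } — overlaps FOLLOW(A) on { ')' }: CONFLICT
  A → ε: FIRST \ {ε} = { } — disjoint from FOLLOW(A)
  A → ; Y: FIRST \ {ε} = { ';' } — disjoint from FOLLOW(A)
T has a nullable alternative but only one production, so nothing to check.

Y: nullable alternative(s) Y → ε; FOLLOW(Y) = { $, ')' }
  Y → ε: FIRST \ {ε} = { } — this is the only nullable alternative, skip
  Y → ;: FIRST \ {ε} = { ';' } — disjoint from FOLLOW(Y)

So the grammar has 1 FIRST/FOLLOW conflict (marked CONFLICT above).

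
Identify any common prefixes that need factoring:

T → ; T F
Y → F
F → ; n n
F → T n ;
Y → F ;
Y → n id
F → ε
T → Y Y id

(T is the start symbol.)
Left-factoring is needed when two productions for the same non-terminal
share a common prefix on the right-hand side.

Productions for T:
  T → ; T F
  T → Y Y id
Productions for Y:
  Y → F
  Y → F ;
  Y → n id
Productions for F:
  F → ; n n
  F → T n ;
  F → ε

Found common prefix 'F' in productions for Y

Answer: Yes, Y has productions with common prefix 'F'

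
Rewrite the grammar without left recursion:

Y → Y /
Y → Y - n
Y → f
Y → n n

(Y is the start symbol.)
Y → f Y'
Y → n n Y'
Y' → / Y'
Y' → - n Y'
Y' → ε

Y is directly left-recursive. The standard transformation for
  A → A α₁ | ... | A α_m | β₁ | ... | β_n
is
  A  → β₁ A' | ... | β_n A'
  A' → α₁ A' | ... | α_m A' | ε

Y → f becomes Y → f Y'
Y → n n becomes Y → n n Y'
Y → Y / becomes Y' → / Y'
Y → Y - n becomes Y' → - n Y'
Add Y' → ε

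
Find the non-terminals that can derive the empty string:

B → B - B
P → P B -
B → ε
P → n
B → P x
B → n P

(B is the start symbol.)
{ 'B' }

ε-productions: B → ε
So B is immediately nullable.
No further non-terminal can be added: every production for the remaining non-terminals contains a terminal or a non-nullable non-terminal.
Nullable = { 'B' }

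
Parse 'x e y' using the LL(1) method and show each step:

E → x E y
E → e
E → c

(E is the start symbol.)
LL(1) parsing maintains a stack (initially the start symbol over $) and the input. At each step: if the stack top is a terminal, match it against the current input token; if it is a non-terminal N, replace it with the RHS of M[N, lookahead] (the unique production whose predict set contains the lookahead).

Stack is shown with the top on the left.

Stack    Input    Action
------------------------
E $      x e y $  output E → x E y
x E y $  x e y $  match 'x'
E y $    e y $    output E → e
e y $    e y $    match 'e'
y $      y $      match 'y'
$        $        accept

The string is accepted.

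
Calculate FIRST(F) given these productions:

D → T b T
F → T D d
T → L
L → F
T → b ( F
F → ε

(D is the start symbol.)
To compute FIRST(F), examine every production with F on the left-hand side, reading each right-hand side left to right until a non-nullable symbol is reached.

FIRST sets of the other non-terminals involved (by the same procedure, iterated to a fixed point):
  FIRST(T) = { 'b', ε }
  FIRST(D) = { 'b' }

From F → T D d:
  - T is a non-terminal: add FIRST(T) \ {ε} = { 'b' }
    T is nullable, so continue to the next symbol
  - D is a non-terminal: add FIRST(D) \ {ε} = { 'b' }
    D is not nullable, so stop
From F → ε:
  - ε-production, so ε ∈ FIRST(F)

Collecting: FIRST(F) = { 'b', ε }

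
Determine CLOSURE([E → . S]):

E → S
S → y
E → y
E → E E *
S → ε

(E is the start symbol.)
{ [E → . S], [S → . y], [S → .] }

To compute CLOSURE, for each item [A → α.Bβ] where B is a non-terminal, add [B → .γ] for all productions B → γ; repeat for the newly added items until nothing changes.

Start with: [E → . S]
  [E → . S] has the dot before S: add [S → . y], [S → .]
No further items can be added.

CLOSURE = { [E → . S], [S → . y], [S → .] }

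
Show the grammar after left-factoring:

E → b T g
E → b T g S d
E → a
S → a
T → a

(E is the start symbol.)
E → b T g E'
E' → ε
E' → S d
E → a
S → a
T → a

Left-factoring transforms A → αβ₁ | αβ₂ into A → αA' and A' → β₁ | β₂
(α is the longest common prefix among the alternatives). Repeat until
no nonterminal has two alternatives with a common prefix.

Round 1: E has alternatives sharing prefix 'b T g'. Introduce E': E → b T g E'
  Add: E' → ε
  Add: E' → S d

No remaining common prefixes — done.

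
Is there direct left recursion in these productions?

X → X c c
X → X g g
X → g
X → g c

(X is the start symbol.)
Yes, X is left-recursive

X → X c c: LEFT RECURSIVE (starts with X)
X → X g g: LEFT RECURSIVE (starts with X)
X → g: starts with g
X → g c: starts with g

The grammar has direct left recursion on: X.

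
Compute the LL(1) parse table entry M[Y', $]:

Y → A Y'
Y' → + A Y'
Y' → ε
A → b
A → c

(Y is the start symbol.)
To find M[Y', $], we find productions for Y' where $ is in the predict set (PREDICT(N → α) = (FIRST(α) \ {ε}) ∪ (FOLLOW(N) if α ⇒* ε)).

Relevant sets:
  FOLLOW(Y') = { $ }

Y' → + A Y': PREDICT = { '+' }
Y' → ε: PREDICT = { $ }
  $ is in predict set, so this production goes in M[Y', $]

M[Y', $] = Y' → ε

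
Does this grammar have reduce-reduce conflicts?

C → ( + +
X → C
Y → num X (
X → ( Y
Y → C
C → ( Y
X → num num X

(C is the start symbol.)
Augment with C' → C and build the canonical LR(0) collection (I0 = CLOSURE({[C' → . C]}), then GOTO on every symbol after a dot until no new states appear). It has 16 states:
  I0: { [C → . ( + +], [C → . ( Y], [C' → . C] }  — shift
  I1: { [C → ( . + +], [C → ( . Y], [C → . ( + +], [C → . ( Y], [Y → . C], [Y → . num X (] }  — shift
  I2: { [C' → C .] }  — accept
  I3: { [C → ( + . +] }  — shift
  I4: { [Y → C .] }  — reduce
  I5: { [C → ( Y .] }  — reduce
  I6: { [C → . ( + +], [C → . ( Y], [X → . ( Y], [X → . C], [X → . num num X], [Y → num . X (] }  — shift
  I7: { [C → ( . + +], [C → ( . Y], [C → . ( + +], [C → . ( Y], [X → ( . Y], [Y → . C], [Y → . num X (] }  — shift
  I8: { [X → C .] }  — reduce
  I9: { [Y → num X . (] }  — shift
  I10: { [X → num . num X] }  — shift
  I11: { [C → . ( + +], [C → . ( Y], [X → . ( Y], [X → . C], [X → . num num X], [X → num num . X] }  — shift
  I12: { [X → num num X .] }  — reduce
  I13: { [Y → num X ( .] }  — reduce
  I14: { [C → ( Y .], [X → ( Y .] }  — 2 reduces
  I15: { [C → ( + + .] }  — reduce

I14 contains complete items [C → ( Y .], [X → ( Y .] — reduce-reduce conflict.

Answer: Yes — I14: [C → ( Y .] vs [X → ( Y .]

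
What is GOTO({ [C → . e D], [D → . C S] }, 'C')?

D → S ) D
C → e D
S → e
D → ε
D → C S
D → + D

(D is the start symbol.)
GOTO(I, 'C') = CLOSURE({ [A → αX.β] : [A → α.Xβ] ∈ I, X = 'C' })

Items with dot before 'C', with the dot advanced:
  [D → . C S] → [D → C . S]
Closure of the advanced items:
  [D → C . S] has the dot before S: add [S → . e]

GOTO = { [D → C . S], [S → . e] }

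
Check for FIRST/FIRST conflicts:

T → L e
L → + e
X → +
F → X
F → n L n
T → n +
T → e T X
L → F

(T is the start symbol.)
Yes. T → L e / T → n '+' on { 'n' }; L → '+' e / L → F on { '+' }

A FIRST/FIRST conflict occurs when two productions N → α and N → β for the same non-terminal have FIRST(α) ∩ FIRST(β) ≠ ∅ (with ε ∈ FIRST of a nullable right-hand side, so two nullable alternatives also conflict).

FIRST sets of the non-terminals at (or reachable through a nullable prefix from) the front of some alternative:
  FIRST(L) = { '+', 'n' }
  FIRST(F) = { '+', 'n' }
  FIRST(X) = { '+' }

Productions for T:
  T → L e: FIRST = { '+', 'n' }
  T → n +: FIRST = { 'n' }
  T → e T X: FIRST = { 'e' }
Productions for L:
  L → + e: FIRST = { '+' }
  L → F: FIRST = { '+', 'n' }
Productions for F:
  F → X: FIRST = { '+' }
  F → n L n: FIRST = { 'n' }
X has only one production, so no FIRST/FIRST conflict is possible there.

Conflict for T: T → L e and T → n +
  Overlap: { 'n' }
Conflict for L: L → + e and L → F
  Overlap: { '+' }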